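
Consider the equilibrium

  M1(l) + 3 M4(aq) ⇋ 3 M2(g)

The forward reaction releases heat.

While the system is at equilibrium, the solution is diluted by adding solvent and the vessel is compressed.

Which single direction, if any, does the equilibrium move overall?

Dilution lowers every aqueous concentration by the same factor. Δn_aq = 0 − 3 = -3, so the system shifts toward the side with more dissolved moles — to the left.
Gas moles: reactants 0, products 3 (Δn_gas = +3). Compression shifts the system toward the side with fewer moles of gas — to the left.
All effects act in the same direction — net shift to the left.

left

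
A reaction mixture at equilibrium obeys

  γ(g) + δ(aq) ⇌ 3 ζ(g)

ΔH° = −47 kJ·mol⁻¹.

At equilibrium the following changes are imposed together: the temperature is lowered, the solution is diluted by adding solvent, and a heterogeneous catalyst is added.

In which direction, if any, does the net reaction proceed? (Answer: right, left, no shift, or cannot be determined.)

The forward reaction is exothermic. Lowering T favours the exothermic direction — shift to the right.
Dilution lowers every aqueous concentration by the same factor. Δn_aq = 0 − 1 = -1, so the system shifts toward the side with more dissolved moles — to the left.
A catalyst speeds both forward and reverse rates equally; it changes neither Q nor K — no shift from this change.
The individual effects push in opposite directions; without quantitative information the net direction cannot be determined.

cannot be determined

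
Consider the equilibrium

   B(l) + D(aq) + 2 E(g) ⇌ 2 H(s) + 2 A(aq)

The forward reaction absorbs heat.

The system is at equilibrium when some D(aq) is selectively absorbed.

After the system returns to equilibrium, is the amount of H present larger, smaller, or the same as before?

Removing D (aq), a reactant, drives the reaction to the left.
The net shift is to the left. H is a product, so its amount decreases.

decreases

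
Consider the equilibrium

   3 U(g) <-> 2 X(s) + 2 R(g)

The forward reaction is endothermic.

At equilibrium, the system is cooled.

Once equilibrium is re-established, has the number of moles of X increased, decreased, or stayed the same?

The forward reaction is endothermic. Lowering T favours the exothermic direction — shift to the left.
The net shift is to the left. X is a product, so its amount decreases.

decreases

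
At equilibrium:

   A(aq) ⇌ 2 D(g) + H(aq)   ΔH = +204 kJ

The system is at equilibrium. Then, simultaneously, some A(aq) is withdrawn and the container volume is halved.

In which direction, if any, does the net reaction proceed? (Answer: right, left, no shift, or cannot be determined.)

Removing A (aq), a reactant, drives the reaction to the left.
Gas moles: reactants 0, products 2 (Δn_gas = +2). Compression shifts the system toward the side with fewer moles of gas — to the left.
All effects act in the same direction — net shift to the left.

left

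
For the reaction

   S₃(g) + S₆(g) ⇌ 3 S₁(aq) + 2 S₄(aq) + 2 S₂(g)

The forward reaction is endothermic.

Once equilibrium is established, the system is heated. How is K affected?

increases

K depends on temperature via the van 't Hoff relation. The forward reaction is endothermic, so raising T increases K.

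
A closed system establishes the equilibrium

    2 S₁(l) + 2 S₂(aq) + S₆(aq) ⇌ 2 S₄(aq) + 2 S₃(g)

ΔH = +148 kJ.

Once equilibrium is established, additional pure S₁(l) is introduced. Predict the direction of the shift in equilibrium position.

no shift

S₁ is a pure liquid; its activity is 1 regardless of amount, so Q is unaffected — no shift from this change.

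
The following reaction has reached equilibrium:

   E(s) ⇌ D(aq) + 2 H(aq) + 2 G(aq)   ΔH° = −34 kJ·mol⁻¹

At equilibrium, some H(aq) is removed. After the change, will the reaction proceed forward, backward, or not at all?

Removing H (aq), a product, drives the reaction to the right.

right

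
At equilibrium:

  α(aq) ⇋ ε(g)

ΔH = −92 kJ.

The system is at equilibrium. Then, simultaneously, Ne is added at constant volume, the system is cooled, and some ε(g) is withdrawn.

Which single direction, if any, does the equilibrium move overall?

right

At constant volume, adding an inert gas leaves every reacting species' partial pressure unchanged, so Q is unchanged — no shift from this change.
The forward reaction is exothermic. Lowering T favours the exothermic direction — shift to the right.
Removing ε (g), a product, drives the reaction to the right.
Only the nonzero effect(s) matter; the net shift is to the right.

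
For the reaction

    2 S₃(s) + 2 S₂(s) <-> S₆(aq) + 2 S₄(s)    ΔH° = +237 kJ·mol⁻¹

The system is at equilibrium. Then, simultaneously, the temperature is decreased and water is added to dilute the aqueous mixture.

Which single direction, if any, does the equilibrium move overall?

The forward reaction is endothermic. Lowering T favours the exothermic direction — shift to the left.
Dilution lowers every aqueous concentration by the same factor. Δn_aq = 1 − 0 = +1, so the system shifts toward the side with more dissolved moles — to the right.
The individual effects push in opposite directions; without quantitative information the net direction cannot be determined.

cannot be determined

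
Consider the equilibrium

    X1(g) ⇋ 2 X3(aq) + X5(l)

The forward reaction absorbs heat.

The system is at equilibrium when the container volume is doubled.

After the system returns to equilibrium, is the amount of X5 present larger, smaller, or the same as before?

Gas moles: reactants 1, products 0 (Δn_gas = -1). Expansion shifts the system toward the side with more moles of gas — to the left.
The net shift is to the left. X5 is a product, so its amount decreases.

decreases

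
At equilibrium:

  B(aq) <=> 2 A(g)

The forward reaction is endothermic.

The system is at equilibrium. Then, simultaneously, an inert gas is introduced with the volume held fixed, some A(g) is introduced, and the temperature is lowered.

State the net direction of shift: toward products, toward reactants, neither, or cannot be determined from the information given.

At constant volume, adding an inert gas leaves every reacting species' partial pressure unchanged, so Q is unchanged — no shift from this change.
Adding A (g), a product, drives the reaction to the left.
The forward reaction is endothermic. Lowering T favours the exothermic direction — shift to the left.
Only the nonzero effect(s) matter; the net shift is to the left.

left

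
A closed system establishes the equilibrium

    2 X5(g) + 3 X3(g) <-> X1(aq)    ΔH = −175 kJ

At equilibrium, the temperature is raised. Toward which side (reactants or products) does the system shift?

The forward reaction is exothermic. Raising T favours the endothermic direction — shift to the left.

left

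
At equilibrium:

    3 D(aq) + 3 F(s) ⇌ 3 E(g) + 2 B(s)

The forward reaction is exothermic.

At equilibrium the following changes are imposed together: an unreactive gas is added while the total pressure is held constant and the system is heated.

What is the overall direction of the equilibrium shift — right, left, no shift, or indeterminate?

Adding inert gas at constant total pressure expands the volume and lowers every reacting partial pressure. With Δn_gas = 3 − 0 = +3, Q moves away from K toward the side with fewer gas moles, so the system shifts toward the side with more gas moles — to the right.
The forward reaction is exothermic. Raising T favours the endothermic direction — shift to the left.
The individual effects push in opposite directions; without quantitative information the net direction cannot be determined.

cannot be determined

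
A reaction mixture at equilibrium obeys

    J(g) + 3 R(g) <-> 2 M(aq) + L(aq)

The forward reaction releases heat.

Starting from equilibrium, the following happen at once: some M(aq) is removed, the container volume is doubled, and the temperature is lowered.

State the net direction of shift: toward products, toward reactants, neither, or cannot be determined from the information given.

Removing M (aq), a product, drives the reaction to the right.
Gas moles: reactants 4, products 0 (Δn_gas = -4). Expansion shifts the system toward the side with more moles of gas — to the left.
The forward reaction is exothermic. Lowering T favours the exothermic direction — shift to the right.
The individual effects push in opposite directions; without quantitative information the net direction cannot be determined.

cannot be determined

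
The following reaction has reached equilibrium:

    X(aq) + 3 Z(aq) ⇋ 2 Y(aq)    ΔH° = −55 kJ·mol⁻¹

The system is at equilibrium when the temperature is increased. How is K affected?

decreases

K depends on temperature via the van 't Hoff relation. The forward reaction is exothermic, so raising T decreases K.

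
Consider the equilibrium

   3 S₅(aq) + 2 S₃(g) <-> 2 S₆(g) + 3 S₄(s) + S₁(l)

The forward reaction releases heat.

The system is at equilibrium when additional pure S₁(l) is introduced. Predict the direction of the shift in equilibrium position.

S₁ is a pure liquid; its activity is 1 regardless of amount, so Q is unaffected — no shift from this change.

no shift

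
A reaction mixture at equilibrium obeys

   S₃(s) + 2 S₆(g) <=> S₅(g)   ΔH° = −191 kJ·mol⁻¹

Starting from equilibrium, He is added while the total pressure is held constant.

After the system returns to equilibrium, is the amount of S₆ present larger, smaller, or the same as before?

Adding inert gas at constant total pressure expands the volume and lowers every reacting partial pressure. With Δn_gas = 1 − 2 = -1, Q moves away from K toward the side with fewer gas moles, so the system shifts toward the side with more gas moles — to the left.
The net shift is to the left. S₆ is a reactant, so its amount increases.

increases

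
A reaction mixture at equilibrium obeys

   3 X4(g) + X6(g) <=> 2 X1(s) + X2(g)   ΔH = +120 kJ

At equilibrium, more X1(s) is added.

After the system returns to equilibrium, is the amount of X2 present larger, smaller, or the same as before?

unchanged

X1 is a pure solid; its activity is 1 regardless of amount, so Q is unaffected — no shift from this change.
No net shift occurs, so the amount of X2 is unchanged.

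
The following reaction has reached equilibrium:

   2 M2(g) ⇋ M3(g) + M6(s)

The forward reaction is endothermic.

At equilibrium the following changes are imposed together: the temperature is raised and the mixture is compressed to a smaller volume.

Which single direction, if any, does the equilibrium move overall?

right

The forward reaction is endothermic. Raising T favours the endothermic direction — shift to the right.
Gas moles: reactants 2, products 1 (Δn_gas = -1). Compression shifts the system toward the side with fewer moles of gas — to the right.
All effects act in the same direction — net shift to the right.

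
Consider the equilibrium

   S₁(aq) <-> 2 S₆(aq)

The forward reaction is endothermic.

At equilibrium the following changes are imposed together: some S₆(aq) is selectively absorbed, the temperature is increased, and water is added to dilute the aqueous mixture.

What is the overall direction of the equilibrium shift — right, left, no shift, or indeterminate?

right

Removing S₆ (aq), a product, drives the reaction to the right.
The forward reaction is endothermic. Raising T favours the endothermic direction — shift to the right.
Dilution lowers every aqueous concentration by the same factor. Δn_aq = 2 − 1 = +1, so the system shifts toward the side with more dissolved moles — to the right.
All effects act in the same direction — net shift to the right.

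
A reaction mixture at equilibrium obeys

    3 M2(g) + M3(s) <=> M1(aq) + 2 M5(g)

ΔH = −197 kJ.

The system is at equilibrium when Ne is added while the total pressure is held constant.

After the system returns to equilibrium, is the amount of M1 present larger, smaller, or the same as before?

Adding inert gas at constant total pressure expands the volume and lowers every reacting partial pressure. With Δn_gas = 2 − 3 = -1, Q moves away from K toward the side with fewer gas moles, so the system shifts toward the side with more gas moles — to the left.
The net shift is to the left. M1 is a product, so its amount decreases.

decreases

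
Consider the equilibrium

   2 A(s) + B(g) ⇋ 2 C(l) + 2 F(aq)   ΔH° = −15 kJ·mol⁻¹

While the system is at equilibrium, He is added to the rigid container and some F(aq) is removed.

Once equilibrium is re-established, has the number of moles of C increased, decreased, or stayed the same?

increases

At constant volume, adding an inert gas leaves every reacting species' partial pressure unchanged, so Q is unchanged — no shift from this change.
Removing F (aq), a product, drives the reaction to the right.
The net shift is to the right. C is a product, so its amount increases.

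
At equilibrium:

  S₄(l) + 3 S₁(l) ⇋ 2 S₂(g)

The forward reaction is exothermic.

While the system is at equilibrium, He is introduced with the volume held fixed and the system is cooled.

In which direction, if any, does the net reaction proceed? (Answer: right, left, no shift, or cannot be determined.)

right

At constant volume, adding an inert gas leaves every reacting species' partial pressure unchanged, so Q is unchanged — no shift from this change.
The forward reaction is exothermic. Lowering T favours the exothermic direction — shift to the right.
Only the nonzero effect(s) matter; the net shift is to the right.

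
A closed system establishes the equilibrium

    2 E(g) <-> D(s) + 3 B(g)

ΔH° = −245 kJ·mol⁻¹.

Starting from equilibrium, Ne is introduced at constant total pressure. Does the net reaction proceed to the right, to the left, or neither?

right

Adding inert gas at constant total pressure expands the volume and lowers every reacting partial pressure. With Δn_gas = 3 − 2 = +1, Q moves away from K toward the side with fewer gas moles, so the system shifts toward the side with more gas moles — to the right.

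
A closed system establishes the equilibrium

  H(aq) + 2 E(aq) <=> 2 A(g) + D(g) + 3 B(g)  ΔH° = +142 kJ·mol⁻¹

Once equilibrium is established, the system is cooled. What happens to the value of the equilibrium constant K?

K depends on temperature via the van 't Hoff relation. The forward reaction is endothermic, so lowering T decreases K.

decreases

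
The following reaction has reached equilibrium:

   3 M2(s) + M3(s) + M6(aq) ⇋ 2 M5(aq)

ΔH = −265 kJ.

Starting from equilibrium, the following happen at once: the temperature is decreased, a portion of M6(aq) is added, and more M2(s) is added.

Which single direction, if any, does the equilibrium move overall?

The forward reaction is exothermic. Lowering T favours the exothermic direction — shift to the right.
Adding M6 (aq), a reactant, drives the reaction to the right.
M2 is a pure solid; its activity is 1 regardless of amount, so Q is unaffected — no shift from this change.
Only the nonzero effect(s) matter; the net shift is to the right.

right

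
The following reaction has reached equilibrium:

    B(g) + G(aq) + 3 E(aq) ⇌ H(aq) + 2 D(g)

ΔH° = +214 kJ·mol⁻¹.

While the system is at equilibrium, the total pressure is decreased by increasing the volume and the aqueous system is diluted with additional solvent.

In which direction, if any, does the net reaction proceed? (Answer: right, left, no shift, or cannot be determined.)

Gas moles: reactants 1, products 2 (Δn_gas = +1). Expansion shifts the system toward the side with more moles of gas — to the right.
Dilution lowers every aqueous concentration by the same factor. Δn_aq = 1 − 4 = -3, so the system shifts toward the side with more dissolved moles — to the left.
The individual effects push in opposite directions; without quantitative information the net direction cannot be determined.

cannot be determined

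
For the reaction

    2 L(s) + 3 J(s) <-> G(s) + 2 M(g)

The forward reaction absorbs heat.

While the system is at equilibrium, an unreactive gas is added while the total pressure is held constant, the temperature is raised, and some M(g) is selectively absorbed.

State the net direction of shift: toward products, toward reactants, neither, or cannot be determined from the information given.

right

Adding inert gas at constant total pressure expands the volume and lowers every reacting partial pressure. With Δn_gas = 2 − 0 = +2, Q moves away from K toward the side with fewer gas moles, so the system shifts toward the side with more gas moles — to the right.
The forward reaction is endothermic. Raising T favours the endothermic direction — shift to the right.
Removing M (g), a product, drives the reaction to the right.
All effects act in the same direction — net shift to the right.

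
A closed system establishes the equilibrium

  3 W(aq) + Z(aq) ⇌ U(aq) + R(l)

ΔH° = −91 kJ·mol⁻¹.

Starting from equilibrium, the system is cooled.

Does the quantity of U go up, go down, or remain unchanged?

increases

The forward reaction is exothermic. Lowering T favours the exothermic direction — shift to the right.
The net shift is to the right. U is a product, so its amount increases.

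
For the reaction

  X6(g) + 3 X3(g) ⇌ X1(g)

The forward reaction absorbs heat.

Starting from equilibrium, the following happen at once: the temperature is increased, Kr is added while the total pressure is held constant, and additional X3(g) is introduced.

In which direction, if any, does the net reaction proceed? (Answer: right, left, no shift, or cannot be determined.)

cannot be determined

The forward reaction is endothermic. Raising T favours the endothermic direction — shift to the right.
Adding inert gas at constant total pressure expands the volume and lowers every reacting partial pressure. With Δn_gas = 1 − 4 = -3, Q moves away from K toward the side with fewer gas moles, so the system shifts toward the side with more gas moles — to the left.
Adding X3 (g), a reactant, drives the reaction to the right.
The individual effects push in opposite directions; without quantitative information the net direction cannot be determined.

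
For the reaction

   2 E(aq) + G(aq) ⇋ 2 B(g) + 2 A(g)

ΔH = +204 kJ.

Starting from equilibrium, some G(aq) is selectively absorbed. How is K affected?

The equilibrium constant depends only on temperature. This perturbation may move the position of equilibrium, but since T is unchanged, K itself is unchanged.

unchanged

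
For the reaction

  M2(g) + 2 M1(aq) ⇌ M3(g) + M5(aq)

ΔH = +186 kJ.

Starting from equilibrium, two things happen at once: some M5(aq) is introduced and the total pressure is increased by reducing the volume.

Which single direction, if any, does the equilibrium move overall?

left

Adding M5 (aq), a product, drives the reaction to the left.
Gas moles: reactants 1, products 1. Δn_gas = 0, so a volume change leaves Q equal to K — no shift from this change.
Only the nonzero effect(s) matter; the net shift is to the left.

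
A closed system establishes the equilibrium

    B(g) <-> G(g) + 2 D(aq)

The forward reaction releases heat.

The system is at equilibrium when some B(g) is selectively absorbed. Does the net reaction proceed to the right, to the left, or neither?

left

Removing B (g), a reactant, drives the reaction to the left.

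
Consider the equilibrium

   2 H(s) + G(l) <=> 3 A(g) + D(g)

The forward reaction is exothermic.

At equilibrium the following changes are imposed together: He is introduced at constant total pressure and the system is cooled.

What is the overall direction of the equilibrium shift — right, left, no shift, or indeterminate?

right

Adding inert gas at constant total pressure expands the volume and lowers every reacting partial pressure. With Δn_gas = 4 − 0 = +4, Q moves away from K toward the side with fewer gas moles, so the system shifts toward the side with more gas moles — to the right.
The forward reaction is exothermic. Lowering T favours the exothermic direction — shift to the right.
All effects act in the same direction — net shift to the right.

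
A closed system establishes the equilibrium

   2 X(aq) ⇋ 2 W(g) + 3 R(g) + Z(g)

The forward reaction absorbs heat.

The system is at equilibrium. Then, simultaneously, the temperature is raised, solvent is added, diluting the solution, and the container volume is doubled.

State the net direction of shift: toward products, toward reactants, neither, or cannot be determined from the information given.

The forward reaction is endothermic. Raising T favours the endothermic direction — shift to the right.
Dilution lowers every aqueous concentration by the same factor. Δn_aq = 0 − 2 = -2, so the system shifts toward the side with more dissolved moles — to the left.
Gas moles: reactants 0, products 6 (Δn_gas = +6). Expansion shifts the system toward the side with more moles of gas — to the right.
The individual effects push in opposite directions; without quantitative information the net direction cannot be determined.

cannot be determined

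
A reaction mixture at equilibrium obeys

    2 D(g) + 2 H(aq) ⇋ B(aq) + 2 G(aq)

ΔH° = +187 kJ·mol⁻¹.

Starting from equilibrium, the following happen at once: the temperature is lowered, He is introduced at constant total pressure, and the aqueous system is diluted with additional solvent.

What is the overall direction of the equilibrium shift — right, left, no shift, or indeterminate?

The forward reaction is endothermic. Lowering T favours the exothermic direction — shift to the left.
Adding inert gas at constant total pressure expands the volume and lowers every reacting partial pressure. With Δn_gas = 0 − 2 = -2, Q moves away from K toward the side with fewer gas moles, so the system shifts toward the side with more gas moles — to the left.
Dilution lowers every aqueous concentration by the same factor. Δn_aq = 3 − 2 = +1, so the system shifts toward the side with more dissolved moles — to the right.
The individual effects push in opposite directions; without quantitative information the net direction cannot be determined.

cannot be determined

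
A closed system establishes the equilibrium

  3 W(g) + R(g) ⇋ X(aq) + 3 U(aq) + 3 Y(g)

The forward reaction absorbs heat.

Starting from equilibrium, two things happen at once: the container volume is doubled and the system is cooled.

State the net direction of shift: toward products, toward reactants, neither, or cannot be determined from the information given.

Gas moles: reactants 4, products 3 (Δn_gas = -1). Expansion shifts the system toward the side with more moles of gas — to the left.
The forward reaction is endothermic. Lowering T favours the exothermic direction — shift to the left.
All effects act in the same direction — net shift to the left.

left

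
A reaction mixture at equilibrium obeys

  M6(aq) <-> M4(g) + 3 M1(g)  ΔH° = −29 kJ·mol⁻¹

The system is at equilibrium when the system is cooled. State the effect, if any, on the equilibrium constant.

increases

K depends on temperature via the van 't Hoff relation. The forward reaction is exothermic, so lowering T increases K.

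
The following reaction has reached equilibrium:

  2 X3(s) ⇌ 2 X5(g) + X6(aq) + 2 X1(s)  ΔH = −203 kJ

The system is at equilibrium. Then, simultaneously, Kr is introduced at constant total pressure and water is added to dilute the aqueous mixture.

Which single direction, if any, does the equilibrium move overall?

Adding inert gas at constant total pressure expands the volume and lowers every reacting partial pressure. With Δn_gas = 2 − 0 = +2, Q moves away from K toward the side with fewer gas moles, so the system shifts toward the side with more gas moles — to the right.
Dilution lowers every aqueous concentration by the same factor. Δn_aq = 1 − 0 = +1, so the system shifts toward the side with more dissolved moles — to the right.
All effects act in the same direction — net shift to the right.

right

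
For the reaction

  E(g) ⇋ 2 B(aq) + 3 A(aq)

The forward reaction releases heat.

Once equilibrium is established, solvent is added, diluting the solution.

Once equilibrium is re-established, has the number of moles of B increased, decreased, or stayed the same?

Dilution lowers every aqueous concentration by the same factor. Δn_aq = 5 − 0 = +5, so the system shifts toward the side with more dissolved moles — to the right.
The net shift is to the right. B is a product, so its amount increases.

increases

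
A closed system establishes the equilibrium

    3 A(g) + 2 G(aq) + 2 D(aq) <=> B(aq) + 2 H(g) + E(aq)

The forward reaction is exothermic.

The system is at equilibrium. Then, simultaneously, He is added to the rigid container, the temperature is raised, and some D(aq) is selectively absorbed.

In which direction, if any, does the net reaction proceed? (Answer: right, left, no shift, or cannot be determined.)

left

At constant volume, adding an inert gas leaves every reacting species' partial pressure unchanged, so Q is unchanged — no shift from this change.
The forward reaction is exothermic. Raising T favours the endothermic direction — shift to the left.
Removing D (aq), a reactant, drives the reaction to the left.
Only the nonzero effect(s) matter; the net shift is to the left.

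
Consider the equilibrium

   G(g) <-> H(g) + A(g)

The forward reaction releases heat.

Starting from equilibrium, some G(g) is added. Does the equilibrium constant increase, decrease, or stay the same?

The equilibrium constant depends only on temperature. This perturbation may move the position of equilibrium, but since T is unchanged, K itself is unchanged.

unchanged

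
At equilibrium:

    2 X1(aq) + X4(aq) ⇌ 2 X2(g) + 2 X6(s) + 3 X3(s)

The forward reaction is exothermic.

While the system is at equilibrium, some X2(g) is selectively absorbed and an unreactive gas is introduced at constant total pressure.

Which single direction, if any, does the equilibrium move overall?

right

Removing X2 (g), a product, drives the reaction to the right.
Adding inert gas at constant total pressure expands the volume and lowers every reacting partial pressure. With Δn_gas = 2 − 0 = +2, Q moves away from K toward the side with fewer gas moles, so the system shifts toward the side with more gas moles — to the right.
All effects act in the same direction — net shift to the right.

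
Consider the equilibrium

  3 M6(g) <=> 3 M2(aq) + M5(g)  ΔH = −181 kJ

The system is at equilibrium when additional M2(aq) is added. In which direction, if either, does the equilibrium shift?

Adding M2 (aq), a product, drives the reaction to the left.

left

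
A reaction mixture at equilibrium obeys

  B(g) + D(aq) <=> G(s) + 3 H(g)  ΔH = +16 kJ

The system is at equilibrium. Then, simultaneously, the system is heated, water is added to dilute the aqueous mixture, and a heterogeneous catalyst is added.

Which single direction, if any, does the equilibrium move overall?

The forward reaction is endothermic. Raising T favours the endothermic direction — shift to the right.
Dilution lowers every aqueous concentration by the same factor. Δn_aq = 0 − 1 = -1, so the system shifts toward the side with more dissolved moles — to the left.
A catalyst speeds both forward and reverse rates equally; it changes neither Q nor K — no shift from this change.
The individual effects push in opposite directions; without quantitative information the net direction cannot be determined.

cannot be determined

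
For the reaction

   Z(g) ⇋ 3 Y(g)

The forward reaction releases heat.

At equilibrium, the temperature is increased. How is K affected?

K depends on temperature via the van 't Hoff relation. The forward reaction is exothermic, so raising T decreases K.

decreases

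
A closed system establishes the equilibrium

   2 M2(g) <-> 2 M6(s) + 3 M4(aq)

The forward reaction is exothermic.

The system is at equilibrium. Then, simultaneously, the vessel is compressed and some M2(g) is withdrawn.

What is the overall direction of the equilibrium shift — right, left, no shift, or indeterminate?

Gas moles: reactants 2, products 0 (Δn_gas = -2). Compression shifts the system toward the side with fewer moles of gas — to the right.
Removing M2 (g), a reactant, drives the reaction to the left.
The individual effects push in opposite directions; without quantitative information the net direction cannot be determined.

cannot be determined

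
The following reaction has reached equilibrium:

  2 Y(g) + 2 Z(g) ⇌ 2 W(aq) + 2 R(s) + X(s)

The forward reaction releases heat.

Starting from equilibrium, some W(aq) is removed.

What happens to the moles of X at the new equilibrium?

increases

Removing W (aq), a product, drives the reaction to the right.
The net shift is to the right. X is a product, so its amount increases.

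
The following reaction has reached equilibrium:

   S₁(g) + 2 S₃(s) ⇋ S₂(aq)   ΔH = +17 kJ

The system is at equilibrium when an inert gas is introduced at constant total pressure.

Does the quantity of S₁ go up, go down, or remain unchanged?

Adding inert gas at constant total pressure expands the volume and lowers every reacting partial pressure. With Δn_gas = 0 − 1 = -1, Q moves away from K toward the side with fewer gas moles, so the system shifts toward the side with more gas moles — to the left.
The net shift is to the left. S₁ is a reactant, so its amount increases.

increases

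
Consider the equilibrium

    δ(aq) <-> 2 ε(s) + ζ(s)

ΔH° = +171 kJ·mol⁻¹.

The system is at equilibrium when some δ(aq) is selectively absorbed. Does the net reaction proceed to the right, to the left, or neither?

left

Removing δ (aq), a reactant, drives the reaction to the left.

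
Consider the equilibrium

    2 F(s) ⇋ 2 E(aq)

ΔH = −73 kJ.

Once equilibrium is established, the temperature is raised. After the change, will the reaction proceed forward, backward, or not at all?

The forward reaction is exothermic. Raising T favours the endothermic direction — shift to the left.

left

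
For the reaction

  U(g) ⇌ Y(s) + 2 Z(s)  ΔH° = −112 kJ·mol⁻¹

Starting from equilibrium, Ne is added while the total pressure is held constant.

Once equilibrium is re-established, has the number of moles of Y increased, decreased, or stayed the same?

Adding inert gas at constant total pressure expands the volume and lowers every reacting partial pressure. With Δn_gas = 0 − 1 = -1, Q moves away from K toward the side with fewer gas moles, so the system shifts toward the side with more gas moles — to the left.
The net shift is to the left. Y is a product, so its amount decreases.

decreases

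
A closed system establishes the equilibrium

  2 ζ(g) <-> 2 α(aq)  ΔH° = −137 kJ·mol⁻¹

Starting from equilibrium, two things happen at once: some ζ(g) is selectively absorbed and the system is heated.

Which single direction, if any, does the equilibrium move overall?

Removing ζ (g), a reactant, drives the reaction to the left.
The forward reaction is exothermic. Raising T favours the endothermic direction — shift to the left.
All effects act in the same direction — net shift to the left.

left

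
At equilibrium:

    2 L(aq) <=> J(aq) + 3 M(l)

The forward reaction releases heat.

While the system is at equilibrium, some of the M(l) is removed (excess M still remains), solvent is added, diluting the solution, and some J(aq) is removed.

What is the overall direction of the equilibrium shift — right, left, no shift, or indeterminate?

cannot be determined

M is a pure liquid; its activity is 1 regardless of amount, so Q is unaffected — no shift from this change.
Dilution lowers every aqueous concentration by the same factor. Δn_aq = 1 − 2 = -1, so the system shifts toward the side with more dissolved moles — to the left.
Removing J (aq), a product, drives the reaction to the right.
The individual effects push in opposite directions; without quantitative information the net direction cannot be determined.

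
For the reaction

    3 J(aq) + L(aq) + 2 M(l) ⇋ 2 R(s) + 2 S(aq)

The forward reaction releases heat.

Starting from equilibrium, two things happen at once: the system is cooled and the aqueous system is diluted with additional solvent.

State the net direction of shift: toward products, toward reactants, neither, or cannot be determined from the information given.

The forward reaction is exothermic. Lowering T favours the exothermic direction — shift to the right.
Dilution lowers every aqueous concentration by the same factor. Δn_aq = 2 − 4 = -2, so the system shifts toward the side with more dissolved moles — to the left.
The individual effects push in opposite directions; without quantitative information the net direction cannot be determined.

cannot be determined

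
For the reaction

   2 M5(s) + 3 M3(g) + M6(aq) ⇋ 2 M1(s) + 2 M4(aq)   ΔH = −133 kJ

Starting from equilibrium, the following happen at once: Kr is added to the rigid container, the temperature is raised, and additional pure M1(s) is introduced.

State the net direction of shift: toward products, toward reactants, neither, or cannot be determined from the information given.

left

At constant volume, adding an inert gas leaves every reacting species' partial pressure unchanged, so Q is unchanged — no shift from this change.
The forward reaction is exothermic. Raising T favours the endothermic direction — shift to the left.
M1 is a pure solid; its activity is 1 regardless of amount, so Q is unaffected — no shift from this change.
Only the nonzero effect(s) matter; the net shift is to the left.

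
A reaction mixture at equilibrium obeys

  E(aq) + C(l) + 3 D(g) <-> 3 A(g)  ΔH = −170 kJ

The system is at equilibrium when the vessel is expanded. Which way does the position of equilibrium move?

Gas moles: reactants 3, products 3. Δn_gas = 0, so a volume change leaves Q equal to K — no shift from this change.

no shift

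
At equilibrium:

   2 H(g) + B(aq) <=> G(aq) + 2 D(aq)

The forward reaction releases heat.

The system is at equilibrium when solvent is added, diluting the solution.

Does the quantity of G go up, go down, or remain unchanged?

increases

Dilution lowers every aqueous concentration by the same factor. Δn_aq = 3 − 1 = +2, so the system shifts toward the side with more dissolved moles — to the right.
The net shift is to the right. G is a product, so its amount increases.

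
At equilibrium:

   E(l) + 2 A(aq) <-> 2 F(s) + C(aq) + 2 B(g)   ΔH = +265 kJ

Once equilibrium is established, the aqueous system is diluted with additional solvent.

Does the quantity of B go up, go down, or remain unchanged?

Dilution lowers every aqueous concentration by the same factor. Δn_aq = 1 − 2 = -1, so the system shifts toward the side with more dissolved moles — to the left.
The net shift is to the left. B is a product, so its amount decreases.

decreases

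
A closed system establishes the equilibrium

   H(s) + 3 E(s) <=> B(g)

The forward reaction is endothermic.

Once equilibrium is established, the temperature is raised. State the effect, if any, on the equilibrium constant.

K depends on temperature via the van 't Hoff relation. The forward reaction is endothermic, so raising T increases K.

increases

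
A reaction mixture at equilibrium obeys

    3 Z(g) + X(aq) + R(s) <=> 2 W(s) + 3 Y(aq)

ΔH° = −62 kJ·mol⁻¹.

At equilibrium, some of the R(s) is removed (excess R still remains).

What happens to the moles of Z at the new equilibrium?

R is a pure solid; its activity is 1 regardless of amount, so Q is unaffected — no shift from this change.
No net shift occurs, so the amount of Z is unchanged.

unchanged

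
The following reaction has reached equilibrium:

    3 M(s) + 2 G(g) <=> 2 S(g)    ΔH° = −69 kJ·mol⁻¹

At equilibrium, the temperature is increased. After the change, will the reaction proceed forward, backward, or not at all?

The forward reaction is exothermic. Raising T favours the endothermic direction — shift to the left.

left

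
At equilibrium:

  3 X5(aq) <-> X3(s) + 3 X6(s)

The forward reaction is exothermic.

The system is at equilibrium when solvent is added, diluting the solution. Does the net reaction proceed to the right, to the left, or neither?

left

Dilution lowers every aqueous concentration by the same factor. Δn_aq = 0 − 3 = -3, so the system shifts toward the side with more dissolved moles — to the left.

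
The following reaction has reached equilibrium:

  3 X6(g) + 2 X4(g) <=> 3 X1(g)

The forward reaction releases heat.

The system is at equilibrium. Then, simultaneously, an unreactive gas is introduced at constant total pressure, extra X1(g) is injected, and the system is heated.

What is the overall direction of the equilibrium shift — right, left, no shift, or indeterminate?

Adding inert gas at constant total pressure expands the volume and lowers every reacting partial pressure. With Δn_gas = 3 − 5 = -2, Q moves away from K toward the side with fewer gas moles, so the system shifts toward the side with more gas moles — to the left.
Adding X1 (g), a product, drives the reaction to the left.
The forward reaction is exothermic. Raising T favours the endothermic direction — shift to the left.
All effects act in the same direction — net shift to the left.

left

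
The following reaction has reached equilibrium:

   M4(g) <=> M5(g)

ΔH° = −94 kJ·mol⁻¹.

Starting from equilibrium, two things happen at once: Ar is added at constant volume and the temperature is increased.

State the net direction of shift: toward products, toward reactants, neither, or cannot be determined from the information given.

At constant volume, adding an inert gas leaves every reacting species' partial pressure unchanged, so Q is unchanged — no shift from this change.
The forward reaction is exothermic. Raising T favours the endothermic direction — shift to the left.
Only the nonzero effect(s) matter; the net shift is to the left.

left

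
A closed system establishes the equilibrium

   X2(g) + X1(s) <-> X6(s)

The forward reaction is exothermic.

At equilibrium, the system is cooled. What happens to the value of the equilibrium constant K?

increases

K depends on temperature via the van 't Hoff relation. The forward reaction is exothermic, so lowering T increases K.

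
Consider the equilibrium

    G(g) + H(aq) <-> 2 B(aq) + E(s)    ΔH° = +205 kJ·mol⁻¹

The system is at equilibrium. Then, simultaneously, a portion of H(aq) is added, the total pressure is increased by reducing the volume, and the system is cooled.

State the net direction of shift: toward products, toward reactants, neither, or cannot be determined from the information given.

cannot be determined

Adding H (aq), a reactant, drives the reaction to the right.
Gas moles: reactants 1, products 0 (Δn_gas = -1). Compression shifts the system toward the side with fewer moles of gas — to the right.
The forward reaction is endothermic. Lowering T favours the exothermic direction — shift to the left.
The individual effects push in opposite directions; without quantitative information the net direction cannot be determined.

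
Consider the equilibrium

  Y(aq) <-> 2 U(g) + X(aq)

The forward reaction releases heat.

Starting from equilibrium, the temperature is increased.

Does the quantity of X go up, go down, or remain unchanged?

The forward reaction is exothermic. Raising T favours the endothermic direction — shift to the left.
The net shift is to the left. X is a product, so its amount decreases.

decreases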